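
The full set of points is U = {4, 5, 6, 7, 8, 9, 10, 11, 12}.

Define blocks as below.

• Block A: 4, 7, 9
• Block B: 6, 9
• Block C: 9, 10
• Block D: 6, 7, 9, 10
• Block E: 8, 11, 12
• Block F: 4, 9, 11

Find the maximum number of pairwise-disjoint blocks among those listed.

D, E are pairwise disjoint (D={6,7,9,10}; E={8,11,12}).
Every remaining block overlaps one of these, and no 3 of the listed blocks are pairwise disjoint, so 2 is the maximum.

2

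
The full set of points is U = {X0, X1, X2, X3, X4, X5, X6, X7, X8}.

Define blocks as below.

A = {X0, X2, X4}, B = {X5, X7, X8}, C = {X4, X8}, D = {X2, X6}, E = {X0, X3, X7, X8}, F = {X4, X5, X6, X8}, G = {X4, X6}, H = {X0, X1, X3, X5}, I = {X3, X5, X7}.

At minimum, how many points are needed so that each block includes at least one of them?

Take T = {X0, X2, X4, X7}. Each listed block contains at least one of these, so T is a hitting set of size 4.
No choice of 3 points meets every block, so 4 is the minimum.

4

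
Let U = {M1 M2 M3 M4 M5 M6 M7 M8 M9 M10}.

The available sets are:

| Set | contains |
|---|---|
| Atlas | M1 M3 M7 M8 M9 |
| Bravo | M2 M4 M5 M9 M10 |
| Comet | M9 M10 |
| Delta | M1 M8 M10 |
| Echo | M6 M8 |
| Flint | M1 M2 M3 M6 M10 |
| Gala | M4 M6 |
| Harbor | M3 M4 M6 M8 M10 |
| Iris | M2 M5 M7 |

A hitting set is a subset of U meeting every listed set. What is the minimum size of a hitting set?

Take H = {M6, M7, M10}. Each listed set contains at least one of these, so H is a hitting set of size 3.
The sets Delta, Gala, Iris are pairwise disjoint, so any hitting set needs a separate element for each — at least 3. Hence 3 is optimal.

3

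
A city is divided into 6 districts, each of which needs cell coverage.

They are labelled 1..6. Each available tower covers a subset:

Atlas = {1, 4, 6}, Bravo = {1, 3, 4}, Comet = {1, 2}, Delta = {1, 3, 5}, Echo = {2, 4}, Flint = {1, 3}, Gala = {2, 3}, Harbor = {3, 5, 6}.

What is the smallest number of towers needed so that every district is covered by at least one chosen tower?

3

Delta and Echo and Harbor together: Delta ∪ Echo ∪ Harbor = {1, 2, 3, 4, 5, 6} — every district is covered.
No 2 of the 8 towers cover everything (all 28 combinations miss at least one district), so 3 is optimal.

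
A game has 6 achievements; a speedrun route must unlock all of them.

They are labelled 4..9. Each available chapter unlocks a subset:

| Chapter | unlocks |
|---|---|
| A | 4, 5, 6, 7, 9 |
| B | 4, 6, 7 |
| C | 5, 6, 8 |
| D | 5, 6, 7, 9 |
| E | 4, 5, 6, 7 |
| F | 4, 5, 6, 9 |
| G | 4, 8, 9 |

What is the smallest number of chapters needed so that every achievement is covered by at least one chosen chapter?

2

Take {A, C}. Their union is {4, 5, 6, 7, 8, 9}, which is all 6 achievements.
No single chapter has all 6 achievements (the largest, A, has 5), so 2 is optimal.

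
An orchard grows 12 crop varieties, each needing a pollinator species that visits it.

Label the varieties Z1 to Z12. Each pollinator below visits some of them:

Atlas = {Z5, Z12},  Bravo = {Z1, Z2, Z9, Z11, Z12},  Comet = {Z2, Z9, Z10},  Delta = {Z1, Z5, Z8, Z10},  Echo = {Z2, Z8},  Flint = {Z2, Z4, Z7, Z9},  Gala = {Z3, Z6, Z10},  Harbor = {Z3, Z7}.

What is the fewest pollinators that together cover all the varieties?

4

Bravo and Delta and Flint and Gala together: Bravo ∪ Delta ∪ Flint ∪ Gala = {Z1, Z2, Z3, Z4, Z5, Z6, Z7, Z8, Z9, Z10, Z11, Z12} — every variety is covered.
Only Bravo contains Z11, so Bravo is forced; the remaining 7 varieties need at least 3 more pollinators (each remaining pollinator adds at most 3) — so at least 4 pollinators are needed, and 4 is optimal.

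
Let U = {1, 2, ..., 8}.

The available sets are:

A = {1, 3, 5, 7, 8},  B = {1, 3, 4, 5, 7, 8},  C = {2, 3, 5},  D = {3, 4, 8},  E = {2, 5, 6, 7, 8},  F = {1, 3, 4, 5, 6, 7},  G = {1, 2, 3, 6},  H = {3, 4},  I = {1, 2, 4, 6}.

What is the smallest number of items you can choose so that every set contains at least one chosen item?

2

T = {3, 6} meets every set (each contains at least one member of T), and |T| = 2.
The sets E, H are pairwise disjoint, so any hitting set needs a separate item for each — at least 2. Hence 2 is optimal.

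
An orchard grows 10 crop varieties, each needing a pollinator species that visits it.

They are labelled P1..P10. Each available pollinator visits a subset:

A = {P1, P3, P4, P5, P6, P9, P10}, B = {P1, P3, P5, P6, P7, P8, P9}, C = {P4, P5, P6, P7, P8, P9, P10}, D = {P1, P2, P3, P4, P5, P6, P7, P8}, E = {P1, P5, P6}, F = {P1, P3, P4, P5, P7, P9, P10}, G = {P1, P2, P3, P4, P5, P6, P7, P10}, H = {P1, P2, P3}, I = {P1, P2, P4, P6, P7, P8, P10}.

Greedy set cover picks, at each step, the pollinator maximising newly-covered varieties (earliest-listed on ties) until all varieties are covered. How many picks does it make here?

Greedy: pick D (covers 8 new) → pick A (covers 2 new). Total picks: 2.

2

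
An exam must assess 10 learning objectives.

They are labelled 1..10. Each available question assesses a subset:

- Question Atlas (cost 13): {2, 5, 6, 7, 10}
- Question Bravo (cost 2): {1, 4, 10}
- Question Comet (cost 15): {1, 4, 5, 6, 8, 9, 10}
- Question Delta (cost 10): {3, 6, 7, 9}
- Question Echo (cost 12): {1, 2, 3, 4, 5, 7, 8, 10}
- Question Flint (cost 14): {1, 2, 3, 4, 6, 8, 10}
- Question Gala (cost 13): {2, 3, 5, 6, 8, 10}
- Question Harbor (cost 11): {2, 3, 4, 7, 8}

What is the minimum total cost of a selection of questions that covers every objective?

22

Delta, Echo together cover every objective (Delta ∪ Echo = {1, 2, 3, 4, 5, 6, 7, 8, 9, 10}); total cost 10 + 12 = 22.
The greedy pick Bravo, Echo, Delta costs 24; no covering selection beats 22.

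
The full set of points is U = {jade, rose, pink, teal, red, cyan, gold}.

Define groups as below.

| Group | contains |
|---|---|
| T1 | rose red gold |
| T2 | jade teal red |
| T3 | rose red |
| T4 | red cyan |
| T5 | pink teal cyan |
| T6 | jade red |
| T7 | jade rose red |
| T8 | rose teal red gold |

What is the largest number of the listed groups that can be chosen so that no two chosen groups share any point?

2

T5, T6 are pairwise disjoint (T5={pink,teal,cyan}; T6={jade,red}).
Every remaining group overlaps one of these, and no 3 of the listed groups are pairwise disjoint, so 2 is the maximum.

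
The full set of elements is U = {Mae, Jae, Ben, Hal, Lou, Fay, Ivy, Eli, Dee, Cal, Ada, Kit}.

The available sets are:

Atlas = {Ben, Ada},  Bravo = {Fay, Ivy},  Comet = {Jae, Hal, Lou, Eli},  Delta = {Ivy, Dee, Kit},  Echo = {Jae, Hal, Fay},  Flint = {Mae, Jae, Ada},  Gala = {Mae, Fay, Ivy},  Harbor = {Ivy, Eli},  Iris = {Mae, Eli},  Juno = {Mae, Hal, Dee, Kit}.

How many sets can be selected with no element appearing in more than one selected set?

Atlas, Delta, Echo, Iris are pairwise disjoint (Atlas={Ben,Ada}; Delta={Ivy,Dee,Kit}; Echo={Jae,Hal,Fay}; Iris={Mae,Eli}).
Every remaining set overlaps one of these, and no 5 of the listed sets are pairwise disjoint, so 4 is the maximum.

4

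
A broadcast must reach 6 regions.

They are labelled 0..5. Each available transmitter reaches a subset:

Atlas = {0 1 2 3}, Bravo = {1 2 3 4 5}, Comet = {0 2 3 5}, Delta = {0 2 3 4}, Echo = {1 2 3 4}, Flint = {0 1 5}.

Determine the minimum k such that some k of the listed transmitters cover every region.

2

Take {Atlas, Bravo}. Their union is {0, 1, 2, 3, 4, 5}, which is all 6 regions.
No single transmitter has all 6 regions (the largest, Bravo, has 5), so 2 is optimal.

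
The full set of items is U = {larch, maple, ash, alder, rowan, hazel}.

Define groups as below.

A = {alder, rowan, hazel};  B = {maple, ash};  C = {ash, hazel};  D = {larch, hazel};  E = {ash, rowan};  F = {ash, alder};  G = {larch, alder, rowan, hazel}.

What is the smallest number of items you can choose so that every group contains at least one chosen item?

2

Take H = {ash, hazel}. Each listed group contains at least one of these, so H is a hitting set of size 2.
The groups A, B are pairwise disjoint, so any hitting set needs a separate item for each — at least 2. Hence 2 is optimal.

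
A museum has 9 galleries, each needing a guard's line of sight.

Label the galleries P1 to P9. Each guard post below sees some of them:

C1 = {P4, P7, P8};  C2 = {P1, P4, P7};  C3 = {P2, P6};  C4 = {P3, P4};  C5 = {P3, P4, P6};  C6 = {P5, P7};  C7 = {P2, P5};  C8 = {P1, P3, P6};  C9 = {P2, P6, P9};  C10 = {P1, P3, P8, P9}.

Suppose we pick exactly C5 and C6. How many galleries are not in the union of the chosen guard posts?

4

Union of C5, C6 = {P3, P4, P5, P6, P7}.
Not covered: P1, P2, P8, P9 — 4 galleries.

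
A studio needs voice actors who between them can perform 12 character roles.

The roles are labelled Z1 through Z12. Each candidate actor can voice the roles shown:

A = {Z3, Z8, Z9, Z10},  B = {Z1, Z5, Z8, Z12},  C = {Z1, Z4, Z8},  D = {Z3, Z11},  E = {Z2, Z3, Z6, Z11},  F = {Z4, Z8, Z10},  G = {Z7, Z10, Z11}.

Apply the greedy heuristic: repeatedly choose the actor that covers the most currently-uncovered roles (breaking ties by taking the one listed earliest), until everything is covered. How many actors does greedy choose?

Greedy: pick A (covers 4 new) → pick B (covers 3 new) → pick E (covers 3 new) → pick C (covers 1 new) → pick G (covers 1 new). Total picks: 5.

5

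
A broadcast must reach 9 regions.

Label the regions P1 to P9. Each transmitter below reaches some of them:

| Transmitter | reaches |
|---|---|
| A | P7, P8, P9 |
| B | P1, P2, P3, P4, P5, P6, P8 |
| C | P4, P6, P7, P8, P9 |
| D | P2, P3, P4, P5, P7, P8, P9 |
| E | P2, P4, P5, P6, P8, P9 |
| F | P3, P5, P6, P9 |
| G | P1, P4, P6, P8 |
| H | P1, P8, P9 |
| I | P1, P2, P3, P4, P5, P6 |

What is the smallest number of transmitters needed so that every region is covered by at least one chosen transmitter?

2

C and I together: C ∪ I = {P1, P2, P3, P4, P5, P6, P7, P8, P9} — every region is covered.
No single transmitter has all 9 regions (the largest, B, has 7), so 2 is optimal.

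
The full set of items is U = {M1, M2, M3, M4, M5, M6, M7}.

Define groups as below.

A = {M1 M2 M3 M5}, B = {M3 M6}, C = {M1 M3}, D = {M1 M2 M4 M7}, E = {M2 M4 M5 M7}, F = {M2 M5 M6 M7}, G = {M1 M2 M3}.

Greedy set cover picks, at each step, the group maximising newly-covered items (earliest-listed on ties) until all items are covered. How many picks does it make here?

3

Greedy: pick A (covers 4 new) → pick D (covers 2 new) → pick B (covers 1 new). Total picks: 3.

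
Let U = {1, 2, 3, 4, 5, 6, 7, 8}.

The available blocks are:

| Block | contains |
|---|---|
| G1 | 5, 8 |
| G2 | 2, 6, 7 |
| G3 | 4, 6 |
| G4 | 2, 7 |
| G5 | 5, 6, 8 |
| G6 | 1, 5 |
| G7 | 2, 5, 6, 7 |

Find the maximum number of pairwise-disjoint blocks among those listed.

3

G3, G4, G6 are pairwise disjoint (G3={4,6}; G4={2,7}; G6={1,5}).
Every remaining block overlaps one of these, and no 4 of the listed blocks are pairwise disjoint, so 3 is the maximum.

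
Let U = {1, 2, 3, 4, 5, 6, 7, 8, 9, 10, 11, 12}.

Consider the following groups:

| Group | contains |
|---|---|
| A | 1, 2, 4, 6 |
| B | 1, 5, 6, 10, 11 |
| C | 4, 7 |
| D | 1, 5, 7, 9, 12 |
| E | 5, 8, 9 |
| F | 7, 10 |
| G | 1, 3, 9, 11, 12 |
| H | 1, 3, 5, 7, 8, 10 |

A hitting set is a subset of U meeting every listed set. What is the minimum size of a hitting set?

3

Take T = {1, 5, 7}. Each listed group contains at least one of these, so T is a hitting set of size 3.
The groups A, E, F are pairwise disjoint, so any hitting set needs a separate point for each — at least 3. Hence 3 is optimal.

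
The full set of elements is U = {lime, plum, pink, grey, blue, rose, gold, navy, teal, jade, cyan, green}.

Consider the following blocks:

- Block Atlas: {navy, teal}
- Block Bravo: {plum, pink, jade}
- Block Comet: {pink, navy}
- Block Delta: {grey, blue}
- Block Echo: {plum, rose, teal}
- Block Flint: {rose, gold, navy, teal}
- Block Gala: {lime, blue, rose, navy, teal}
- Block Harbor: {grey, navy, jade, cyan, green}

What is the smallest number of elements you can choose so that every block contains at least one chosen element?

Take H = {plum, grey, navy}. Each listed block contains at least one of these, so H is a hitting set of size 3.
The blocks Bravo, Delta, Flint are pairwise disjoint, so any hitting set needs a separate element for each — at least 3. Hence 3 is optimal.

3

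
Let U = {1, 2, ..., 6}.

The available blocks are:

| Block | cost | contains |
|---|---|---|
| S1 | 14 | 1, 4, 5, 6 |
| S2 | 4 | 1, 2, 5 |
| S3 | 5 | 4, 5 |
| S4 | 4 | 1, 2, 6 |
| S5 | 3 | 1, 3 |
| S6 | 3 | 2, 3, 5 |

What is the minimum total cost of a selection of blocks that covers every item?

S3, S4, S5 together cover every item (S3 ∪ S4 ∪ S5 = {1, 2, 3, 4, 5, 6}); total cost 5 + 4 + 3 = 12.
No covering selection has total cost below 12.

12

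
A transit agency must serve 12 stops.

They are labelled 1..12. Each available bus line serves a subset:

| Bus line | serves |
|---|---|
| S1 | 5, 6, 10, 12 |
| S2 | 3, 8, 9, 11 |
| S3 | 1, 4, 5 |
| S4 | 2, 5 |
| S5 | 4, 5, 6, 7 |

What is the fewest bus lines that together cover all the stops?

5

Take {S1, S2, S3, S4, S5}. Their union is {1, 2, 3, 4, 5, 6, 7, 8, 9, 10, 11, 12}, which is all 12 stops.
No 4 of the 5 bus lines cover everything (all 5 combinations miss at least one stop), so 5 is optimal.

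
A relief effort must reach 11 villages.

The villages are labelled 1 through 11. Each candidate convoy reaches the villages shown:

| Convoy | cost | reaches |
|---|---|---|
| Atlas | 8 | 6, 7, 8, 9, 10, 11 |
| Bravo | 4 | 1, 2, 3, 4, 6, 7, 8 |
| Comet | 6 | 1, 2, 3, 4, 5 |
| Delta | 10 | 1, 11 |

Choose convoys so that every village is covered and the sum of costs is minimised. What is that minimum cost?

14

Atlas, Comet together cover every village (Atlas ∪ Comet = {1, 2, 3, 4, 5, 6, 7, 8, 9, 10, 11}); total cost 8 + 6 = 14.
The greedy pick Bravo, Atlas, Comet costs 18; no covering selection beats 14.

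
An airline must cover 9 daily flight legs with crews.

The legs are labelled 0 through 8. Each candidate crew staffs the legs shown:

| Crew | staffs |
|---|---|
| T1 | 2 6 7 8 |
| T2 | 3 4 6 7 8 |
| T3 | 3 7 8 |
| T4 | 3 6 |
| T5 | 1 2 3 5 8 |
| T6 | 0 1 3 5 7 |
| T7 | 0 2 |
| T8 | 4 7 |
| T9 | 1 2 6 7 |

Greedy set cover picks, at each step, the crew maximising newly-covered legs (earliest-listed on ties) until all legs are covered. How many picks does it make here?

Greedy: pick T2 (covers 5 new) → pick T5 (covers 3 new) → pick T6 (covers 1 new). Total picks: 3.

3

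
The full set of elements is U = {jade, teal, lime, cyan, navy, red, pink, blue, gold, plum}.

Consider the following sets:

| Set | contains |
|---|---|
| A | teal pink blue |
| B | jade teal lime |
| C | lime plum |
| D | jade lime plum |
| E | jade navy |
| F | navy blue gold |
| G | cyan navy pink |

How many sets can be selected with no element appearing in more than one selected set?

3

A, C, E are pairwise disjoint (A={teal,pink,blue}; C={lime,plum}; E={jade,navy}).
Every remaining set overlaps one of these, and no 4 of the listed sets are pairwise disjoint, so 3 is the maximum.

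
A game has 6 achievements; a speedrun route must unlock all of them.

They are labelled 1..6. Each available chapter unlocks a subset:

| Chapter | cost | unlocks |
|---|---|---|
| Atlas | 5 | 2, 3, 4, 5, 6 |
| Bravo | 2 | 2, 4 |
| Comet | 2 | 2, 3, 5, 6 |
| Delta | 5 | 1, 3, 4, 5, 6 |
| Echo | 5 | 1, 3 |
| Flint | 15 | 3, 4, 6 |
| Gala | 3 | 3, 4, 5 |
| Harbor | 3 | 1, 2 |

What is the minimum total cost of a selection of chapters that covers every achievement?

Bravo, Delta together cover every achievement (Bravo ∪ Delta = {1, 2, 3, 4, 5, 6}); total cost 2 + 5 = 7.
No covering selection has total cost below 7.

7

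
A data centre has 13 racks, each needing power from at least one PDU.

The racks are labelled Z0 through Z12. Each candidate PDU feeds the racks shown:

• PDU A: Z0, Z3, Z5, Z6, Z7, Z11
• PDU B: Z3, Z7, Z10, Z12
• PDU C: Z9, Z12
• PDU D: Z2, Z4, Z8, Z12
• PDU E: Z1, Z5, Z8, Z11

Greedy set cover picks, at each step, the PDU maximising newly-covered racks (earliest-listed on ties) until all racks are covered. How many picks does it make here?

Greedy: pick A (covers 6 new) → pick D (covers 4 new) → pick B (covers 1 new) → pick C (covers 1 new) → pick E (covers 1 new). Total picks: 5.

5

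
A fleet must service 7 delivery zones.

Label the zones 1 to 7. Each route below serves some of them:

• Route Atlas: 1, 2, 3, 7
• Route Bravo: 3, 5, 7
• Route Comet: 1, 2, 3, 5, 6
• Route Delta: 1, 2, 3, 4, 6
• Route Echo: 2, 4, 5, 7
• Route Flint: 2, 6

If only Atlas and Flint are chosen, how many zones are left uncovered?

Union of Atlas, Flint = {1, 2, 3, 6, 7}.
Not covered: 4, 5 — 2 zones.

2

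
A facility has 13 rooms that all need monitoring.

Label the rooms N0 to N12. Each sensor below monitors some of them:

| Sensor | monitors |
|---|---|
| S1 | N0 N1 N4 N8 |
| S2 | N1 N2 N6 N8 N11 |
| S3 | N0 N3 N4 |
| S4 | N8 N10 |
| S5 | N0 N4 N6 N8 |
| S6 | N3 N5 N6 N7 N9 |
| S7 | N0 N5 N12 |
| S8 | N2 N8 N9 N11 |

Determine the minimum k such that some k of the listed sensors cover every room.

Take {S1, S2, S4, S6, S7}. Their union is {N0, N1, N2, N3, N4, N5, N6, N7, N8, N9, N10, N11, N12}, which is all 13 rooms.
No 4 of the 8 sensors cover everything (all 70 combinations miss at least one room), so 5 is optimal.

5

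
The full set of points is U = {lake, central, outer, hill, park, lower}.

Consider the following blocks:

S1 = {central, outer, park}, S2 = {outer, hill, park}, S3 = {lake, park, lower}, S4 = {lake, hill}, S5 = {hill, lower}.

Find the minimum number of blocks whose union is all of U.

S1, S3, and S4 cover everything between them: the union {lake, central, outer, hill, park, lower} is all of U.
Only S1 contains central, so S1 is forced; the remaining 3 points need at least 2 more blocks (each remaining block adds at most 2) — so at least 3 blocks are needed, and 3 is optimal.

3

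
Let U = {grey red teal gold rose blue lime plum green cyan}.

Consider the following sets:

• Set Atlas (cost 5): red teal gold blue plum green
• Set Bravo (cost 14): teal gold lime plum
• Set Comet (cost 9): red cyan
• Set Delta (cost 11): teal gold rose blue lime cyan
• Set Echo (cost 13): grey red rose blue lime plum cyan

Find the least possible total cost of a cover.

Atlas, Echo together cover every element (Atlas ∪ Echo = {grey, red, teal, gold, rose, blue, lime, plum, green, cyan}); total cost 5 + 13 = 18.
No covering selection has total cost below 18.

18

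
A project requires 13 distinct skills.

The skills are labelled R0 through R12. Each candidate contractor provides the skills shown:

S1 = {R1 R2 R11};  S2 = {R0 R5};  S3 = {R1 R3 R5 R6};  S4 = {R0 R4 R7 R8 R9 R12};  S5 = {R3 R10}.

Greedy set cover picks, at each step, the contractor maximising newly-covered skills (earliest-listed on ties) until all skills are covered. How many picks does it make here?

Greedy: pick S4 (covers 6 new) → pick S3 (covers 4 new) → pick S1 (covers 2 new) → pick S5 (covers 1 new). Total picks: 4.

4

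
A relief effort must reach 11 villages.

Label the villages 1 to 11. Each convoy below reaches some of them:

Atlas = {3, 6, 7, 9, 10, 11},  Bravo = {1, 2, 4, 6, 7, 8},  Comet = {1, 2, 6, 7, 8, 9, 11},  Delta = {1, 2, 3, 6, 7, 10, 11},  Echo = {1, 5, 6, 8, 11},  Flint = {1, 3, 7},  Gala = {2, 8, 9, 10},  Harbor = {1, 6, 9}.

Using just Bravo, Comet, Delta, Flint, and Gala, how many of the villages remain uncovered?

Union of Bravo, Comet, Delta, Flint, Gala = {1, 2, 3, 4, 6, 7, 8, 9, 10, 11}.
Not covered: 5 — 1 village.

1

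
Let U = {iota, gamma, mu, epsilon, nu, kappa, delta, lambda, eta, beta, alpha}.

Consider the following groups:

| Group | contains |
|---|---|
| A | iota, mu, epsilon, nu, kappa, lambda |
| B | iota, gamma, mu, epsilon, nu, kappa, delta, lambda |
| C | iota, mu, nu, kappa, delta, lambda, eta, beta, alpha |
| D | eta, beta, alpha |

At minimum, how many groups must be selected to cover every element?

Take {B, D}. Their union is {iota, gamma, mu, epsilon, nu, kappa, delta, lambda, eta, beta, alpha}, which is all 11 elements.
No single group has all 11 elements (the largest, C, has 9), so 2 is optimal.

2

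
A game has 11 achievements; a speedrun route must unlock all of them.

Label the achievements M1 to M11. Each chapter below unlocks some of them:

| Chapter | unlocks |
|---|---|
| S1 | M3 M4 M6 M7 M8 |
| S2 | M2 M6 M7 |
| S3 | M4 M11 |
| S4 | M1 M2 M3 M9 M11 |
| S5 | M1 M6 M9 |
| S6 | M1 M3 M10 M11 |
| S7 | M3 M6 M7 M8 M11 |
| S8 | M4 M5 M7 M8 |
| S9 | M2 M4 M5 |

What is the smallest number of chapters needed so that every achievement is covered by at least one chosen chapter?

Take {S1, S5, S6, S9}. Their union is {M1, M2, M3, M4, M5, M6, M7, M8, M9, M10, M11}, which is all 11 achievements.
No 3 of the 9 chapters cover everything (all 84 combinations miss at least one achievement), so 4 is optimal.

4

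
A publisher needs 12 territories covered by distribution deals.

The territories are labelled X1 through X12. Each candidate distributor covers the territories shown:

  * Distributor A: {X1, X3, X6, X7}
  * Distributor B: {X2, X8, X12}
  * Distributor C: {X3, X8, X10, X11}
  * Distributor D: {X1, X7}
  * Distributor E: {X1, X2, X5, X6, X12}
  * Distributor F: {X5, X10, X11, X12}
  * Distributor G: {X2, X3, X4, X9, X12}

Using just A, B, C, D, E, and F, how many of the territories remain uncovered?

2

Union of A, B, C, D, E, F = {X1, X2, X3, X5, X6, X7, X8, X10, X11, X12}.
Not covered: X4, X9 — 2 territories.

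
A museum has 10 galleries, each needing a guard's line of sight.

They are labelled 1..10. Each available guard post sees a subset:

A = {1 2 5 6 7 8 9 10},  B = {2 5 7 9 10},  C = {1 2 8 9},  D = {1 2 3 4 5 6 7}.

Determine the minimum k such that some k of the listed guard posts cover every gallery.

2

Take {A, D}. Their union is {1, 2, 3, 4, 5, 6, 7, 8, 9, 10}, which is all 10 galleries.
No single guard post has all 10 galleries (the largest, A, has 8), so 2 is optimal.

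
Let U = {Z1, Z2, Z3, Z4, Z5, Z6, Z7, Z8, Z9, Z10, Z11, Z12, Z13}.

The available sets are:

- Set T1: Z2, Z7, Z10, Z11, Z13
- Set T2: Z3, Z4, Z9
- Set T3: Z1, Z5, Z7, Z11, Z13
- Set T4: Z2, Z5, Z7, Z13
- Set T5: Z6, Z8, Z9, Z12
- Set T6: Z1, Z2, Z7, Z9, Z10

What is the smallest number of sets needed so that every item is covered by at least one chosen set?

T1, T2, T3, and T5 cover everything between them: the union {Z1, Z2, Z3, Z4, Z5, Z6, Z7, Z8, Z9, Z10, Z11, Z12, Z13} is all of U.
No 3 of the 6 sets cover everything (all 20 combinations miss at least one item), so 4 is optimal.

4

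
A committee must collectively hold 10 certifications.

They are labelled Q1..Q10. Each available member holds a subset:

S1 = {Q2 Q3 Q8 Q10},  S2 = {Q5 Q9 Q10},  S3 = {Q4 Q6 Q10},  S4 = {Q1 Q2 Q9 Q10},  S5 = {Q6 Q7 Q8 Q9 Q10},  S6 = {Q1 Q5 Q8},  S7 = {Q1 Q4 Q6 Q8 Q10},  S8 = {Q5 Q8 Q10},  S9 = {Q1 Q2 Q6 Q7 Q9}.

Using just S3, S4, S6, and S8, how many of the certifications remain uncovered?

Union of S3, S4, S6, S8 = {Q1, Q2, Q4, Q5, Q6, Q8, Q9, Q10}.
Not covered: Q3, Q7 — 2 certifications.

2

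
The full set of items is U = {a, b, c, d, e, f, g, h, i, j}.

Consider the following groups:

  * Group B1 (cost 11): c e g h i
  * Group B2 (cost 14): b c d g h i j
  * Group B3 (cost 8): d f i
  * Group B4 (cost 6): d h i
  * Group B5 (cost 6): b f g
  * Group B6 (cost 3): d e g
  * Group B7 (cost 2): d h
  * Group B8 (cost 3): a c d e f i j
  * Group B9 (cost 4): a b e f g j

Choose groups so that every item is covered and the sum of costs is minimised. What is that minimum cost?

B7, B8, B9 together cover every item (B7 ∪ B8 ∪ B9 = {a, b, c, d, e, f, g, h, i, j}); total cost 2 + 3 + 4 = 9.
No covering selection has total cost below 9.

9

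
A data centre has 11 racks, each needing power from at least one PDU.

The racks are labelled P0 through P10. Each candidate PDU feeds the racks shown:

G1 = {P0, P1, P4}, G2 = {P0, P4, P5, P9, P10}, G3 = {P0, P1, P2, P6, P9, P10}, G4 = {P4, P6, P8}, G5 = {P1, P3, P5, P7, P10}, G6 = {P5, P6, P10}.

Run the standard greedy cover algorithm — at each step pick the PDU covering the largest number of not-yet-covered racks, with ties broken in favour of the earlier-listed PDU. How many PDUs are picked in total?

3

Greedy: pick G3 (covers 6 new) → pick G5 (covers 3 new) → pick G4 (covers 2 new). Total picks: 3.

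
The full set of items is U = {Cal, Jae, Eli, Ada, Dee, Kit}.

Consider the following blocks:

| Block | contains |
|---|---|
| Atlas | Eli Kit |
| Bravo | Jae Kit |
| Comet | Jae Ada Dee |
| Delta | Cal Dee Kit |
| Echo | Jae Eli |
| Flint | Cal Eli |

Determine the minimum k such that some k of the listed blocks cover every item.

3

Atlas and Comet and Delta together: Atlas ∪ Comet ∪ Delta = {Cal, Jae, Eli, Ada, Dee, Kit} — every item is covered.
Only Comet contains Ada, so Comet is forced; the remaining 3 items need at least 2 more blocks (each remaining block adds at most 2) — so at least 3 blocks are needed, and 3 is optimal.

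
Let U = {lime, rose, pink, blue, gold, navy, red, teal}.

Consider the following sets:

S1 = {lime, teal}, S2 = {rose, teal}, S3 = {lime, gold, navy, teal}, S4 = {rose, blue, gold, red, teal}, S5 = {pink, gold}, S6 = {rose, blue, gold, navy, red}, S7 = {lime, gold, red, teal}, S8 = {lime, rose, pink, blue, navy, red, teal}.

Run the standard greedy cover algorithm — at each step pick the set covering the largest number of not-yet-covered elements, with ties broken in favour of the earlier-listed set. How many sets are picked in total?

2

Greedy: pick S8 (covers 7 new) → pick S3 (covers 1 new). Total picks: 2.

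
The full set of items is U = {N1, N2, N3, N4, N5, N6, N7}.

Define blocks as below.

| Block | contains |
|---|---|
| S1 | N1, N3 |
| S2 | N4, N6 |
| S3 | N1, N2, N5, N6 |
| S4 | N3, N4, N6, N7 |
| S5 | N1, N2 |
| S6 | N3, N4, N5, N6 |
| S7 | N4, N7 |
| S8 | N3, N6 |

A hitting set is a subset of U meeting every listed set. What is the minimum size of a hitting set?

3

H = {N1, N3, N4} meets every block (each contains at least one member of H), and |H| = 3.
The blocks S5, S7, S8 are pairwise disjoint, so any hitting set needs a separate item for each — at least 3. Hence 3 is optimal.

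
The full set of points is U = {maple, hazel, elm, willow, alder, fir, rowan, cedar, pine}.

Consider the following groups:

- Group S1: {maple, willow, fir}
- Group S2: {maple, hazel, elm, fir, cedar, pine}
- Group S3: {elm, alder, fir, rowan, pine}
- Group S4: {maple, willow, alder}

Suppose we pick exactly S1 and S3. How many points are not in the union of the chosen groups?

Union of S1, S3 = {maple, elm, willow, alder, fir, rowan, pine}.
Not covered: hazel, cedar — 2 points.

2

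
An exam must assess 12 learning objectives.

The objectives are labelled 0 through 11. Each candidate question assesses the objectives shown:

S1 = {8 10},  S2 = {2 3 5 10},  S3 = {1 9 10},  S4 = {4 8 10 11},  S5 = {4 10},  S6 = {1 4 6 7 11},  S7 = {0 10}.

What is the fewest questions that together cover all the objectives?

5

Take {S1, S2, S3, S6, S7}. Their union is {0, 1, 2, 3, 4, 5, 6, 7, 8, 9, 10, 11}, which is all 12 objectives.
No 4 of the 7 questions cover everything (all 35 combinations miss at least one objective), so 5 is optimal.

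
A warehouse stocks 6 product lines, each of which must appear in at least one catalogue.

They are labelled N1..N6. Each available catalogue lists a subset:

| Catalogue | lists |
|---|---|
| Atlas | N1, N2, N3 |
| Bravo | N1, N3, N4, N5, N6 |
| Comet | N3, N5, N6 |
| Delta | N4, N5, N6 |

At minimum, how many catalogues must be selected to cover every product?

Atlas and Delta together: Atlas ∪ Delta = {N1, N2, N3, N4, N5, N6} — every product is covered.
No single catalogue has all 6 products (the largest, Bravo, has 5), so 2 is optimal.

2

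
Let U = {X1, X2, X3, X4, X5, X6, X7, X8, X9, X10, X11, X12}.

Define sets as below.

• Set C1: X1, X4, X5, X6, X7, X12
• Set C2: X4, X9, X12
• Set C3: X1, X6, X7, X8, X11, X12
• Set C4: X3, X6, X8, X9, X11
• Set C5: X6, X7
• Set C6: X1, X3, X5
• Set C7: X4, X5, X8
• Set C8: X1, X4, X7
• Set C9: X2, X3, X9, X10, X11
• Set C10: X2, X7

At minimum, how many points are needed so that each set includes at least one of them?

H = {X5, X7, X9} meets every set (each contains at least one member of H), and |H| = 3.
The sets C2, C6, C10 are pairwise disjoint, so any hitting set needs a separate point for each — at least 3. Hence 3 is optimal.

3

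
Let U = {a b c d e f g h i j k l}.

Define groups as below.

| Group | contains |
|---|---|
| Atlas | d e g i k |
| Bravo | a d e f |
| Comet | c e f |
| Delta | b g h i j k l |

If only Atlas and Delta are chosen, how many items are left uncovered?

Union of Atlas, Delta = {b, d, e, g, h, i, j, k, l}.
Not covered: a, c, f — 3 items.

3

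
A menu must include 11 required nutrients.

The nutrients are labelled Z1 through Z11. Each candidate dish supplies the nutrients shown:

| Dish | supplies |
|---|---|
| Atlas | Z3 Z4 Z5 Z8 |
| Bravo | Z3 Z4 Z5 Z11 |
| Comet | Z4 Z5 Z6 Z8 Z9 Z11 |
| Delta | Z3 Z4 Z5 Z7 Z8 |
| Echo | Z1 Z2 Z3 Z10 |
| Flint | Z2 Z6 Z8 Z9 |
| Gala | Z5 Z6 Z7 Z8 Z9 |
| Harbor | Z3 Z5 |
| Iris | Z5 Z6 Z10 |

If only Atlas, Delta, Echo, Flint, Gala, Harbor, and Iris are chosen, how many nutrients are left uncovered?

Union of Atlas, Delta, Echo, Flint, Gala, Harbor, Iris = {Z1, Z2, Z3, Z4, Z5, Z6, Z7, Z8, Z9, Z10}.
Not covered: Z11 — 1 nutrient.

1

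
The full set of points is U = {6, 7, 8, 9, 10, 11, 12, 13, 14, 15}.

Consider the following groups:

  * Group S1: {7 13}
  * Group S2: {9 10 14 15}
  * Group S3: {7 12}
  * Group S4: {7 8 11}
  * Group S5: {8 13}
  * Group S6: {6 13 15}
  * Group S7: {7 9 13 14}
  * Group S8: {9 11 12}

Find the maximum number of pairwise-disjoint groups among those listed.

3

S2, S3, S5 are pairwise disjoint (S2={9,10,14,15}; S3={7,12}; S5={8,13}).
Every remaining group overlaps one of these, and no 4 of the listed groups are pairwise disjoint, so 3 is the maximum.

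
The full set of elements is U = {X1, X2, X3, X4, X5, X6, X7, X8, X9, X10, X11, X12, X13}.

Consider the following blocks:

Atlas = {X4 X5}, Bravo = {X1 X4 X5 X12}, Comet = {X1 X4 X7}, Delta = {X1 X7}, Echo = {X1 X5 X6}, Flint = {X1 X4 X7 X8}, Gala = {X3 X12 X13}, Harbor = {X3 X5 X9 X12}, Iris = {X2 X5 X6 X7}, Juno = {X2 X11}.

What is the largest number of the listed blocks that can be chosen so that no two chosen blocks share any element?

Atlas, Delta, Gala, Juno are pairwise disjoint (Atlas={X4,X5}; Delta={X1,X7}; Gala={X3,X12,X13}; Juno={X2,X11}).
Every remaining block overlaps one of these, and no 5 of the listed blocks are pairwise disjoint, so 4 is the maximum.

4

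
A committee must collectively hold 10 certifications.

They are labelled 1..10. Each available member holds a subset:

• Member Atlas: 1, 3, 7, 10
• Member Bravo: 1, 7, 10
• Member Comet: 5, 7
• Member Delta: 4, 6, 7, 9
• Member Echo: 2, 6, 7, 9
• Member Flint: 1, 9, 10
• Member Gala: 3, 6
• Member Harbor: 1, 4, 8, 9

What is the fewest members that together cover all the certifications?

Take {Atlas, Comet, Echo, Harbor}. Their union is {1, 2, 3, 4, 5, 6, 7, 8, 9, 10}, which is all 10 certifications.
No 3 of the 8 members cover everything (all 56 combinations miss at least one certification), so 4 is optimal.

4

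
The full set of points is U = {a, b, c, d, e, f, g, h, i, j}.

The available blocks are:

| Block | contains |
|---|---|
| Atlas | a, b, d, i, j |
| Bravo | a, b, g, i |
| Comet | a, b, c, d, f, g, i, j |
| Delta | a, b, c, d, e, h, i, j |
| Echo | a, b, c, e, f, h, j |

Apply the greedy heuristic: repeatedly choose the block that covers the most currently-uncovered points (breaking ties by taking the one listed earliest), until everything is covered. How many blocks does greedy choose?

2

Greedy: pick Comet (covers 8 new) → pick Delta (covers 2 new). Total picks: 2.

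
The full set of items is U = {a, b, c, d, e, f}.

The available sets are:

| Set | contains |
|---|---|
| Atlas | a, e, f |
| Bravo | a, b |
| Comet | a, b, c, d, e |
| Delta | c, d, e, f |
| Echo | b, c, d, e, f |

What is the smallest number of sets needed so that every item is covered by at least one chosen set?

Take {Comet, Delta}. Their union is {a, b, c, d, e, f}, which is all 6 items.
No single set has all 6 items (the largest, Comet, has 5), so 2 is optimal.

2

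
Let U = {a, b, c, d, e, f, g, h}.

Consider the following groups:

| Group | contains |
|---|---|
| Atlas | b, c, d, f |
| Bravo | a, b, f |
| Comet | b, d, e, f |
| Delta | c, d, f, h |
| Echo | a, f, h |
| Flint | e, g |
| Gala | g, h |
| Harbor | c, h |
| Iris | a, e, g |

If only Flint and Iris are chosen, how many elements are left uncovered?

Union of Flint, Iris = {a, e, g}.
Not covered: b, c, d, f, h — 5 elements.

5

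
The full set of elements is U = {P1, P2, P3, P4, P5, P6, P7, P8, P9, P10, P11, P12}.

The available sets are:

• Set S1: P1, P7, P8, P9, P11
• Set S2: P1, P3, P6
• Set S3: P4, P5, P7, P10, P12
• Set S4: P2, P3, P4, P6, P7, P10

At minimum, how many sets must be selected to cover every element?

Take {S1, S3, S4}. Their union is {P1, P2, P3, P4, P5, P6, P7, P8, P9, P10, P11, P12}, which is all 12 elements.
Only S4 contains P2, so S4 is forced; the remaining 6 elements need at least 2 more sets (each remaining set adds at most 4) — so at least 3 sets are needed, and 3 is optimal.

3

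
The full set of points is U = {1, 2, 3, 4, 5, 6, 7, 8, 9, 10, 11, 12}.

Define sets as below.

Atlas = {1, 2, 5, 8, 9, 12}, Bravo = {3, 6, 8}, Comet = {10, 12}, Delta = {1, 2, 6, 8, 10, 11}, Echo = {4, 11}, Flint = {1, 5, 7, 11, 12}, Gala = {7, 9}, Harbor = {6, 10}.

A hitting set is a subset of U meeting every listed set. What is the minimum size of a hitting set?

4

H = {4, 6, 9, 12} meets every set (each contains at least one member of H), and |H| = 4.
The sets Bravo, Comet, Echo, Gala are pairwise disjoint, so any hitting set needs a separate point for each — at least 4. Hence 4 is optimal.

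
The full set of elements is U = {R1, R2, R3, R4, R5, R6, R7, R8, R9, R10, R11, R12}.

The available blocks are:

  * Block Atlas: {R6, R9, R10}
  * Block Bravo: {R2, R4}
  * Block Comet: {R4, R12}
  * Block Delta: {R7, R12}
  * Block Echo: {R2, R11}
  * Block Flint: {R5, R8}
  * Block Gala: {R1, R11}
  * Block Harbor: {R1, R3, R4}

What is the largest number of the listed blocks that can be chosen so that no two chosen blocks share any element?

5

Atlas, Delta, Echo, Flint, Harbor are pairwise disjoint (Atlas={R6,R9,R10}; Delta={R7,R12}; Echo={R2,R11}; Flint={R5,R8}; Harbor={R1,R3,R4}).
Every remaining block overlaps one of these, and no 6 of the listed blocks are pairwise disjoint, so 5 is the maximum.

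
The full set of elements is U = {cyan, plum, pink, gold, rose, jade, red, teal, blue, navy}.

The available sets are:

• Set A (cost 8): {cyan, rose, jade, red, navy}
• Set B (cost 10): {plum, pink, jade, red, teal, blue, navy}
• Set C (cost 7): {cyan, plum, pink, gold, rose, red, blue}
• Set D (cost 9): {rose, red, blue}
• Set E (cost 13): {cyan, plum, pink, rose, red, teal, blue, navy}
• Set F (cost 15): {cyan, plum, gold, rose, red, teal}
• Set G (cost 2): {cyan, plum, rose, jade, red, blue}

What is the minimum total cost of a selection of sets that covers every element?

B, C together cover every element (B ∪ C = {cyan, plum, pink, gold, rose, jade, red, teal, blue, navy}); total cost 10 + 7 = 17.
The greedy pick G, B, C costs 19; no covering selection beats 17.

17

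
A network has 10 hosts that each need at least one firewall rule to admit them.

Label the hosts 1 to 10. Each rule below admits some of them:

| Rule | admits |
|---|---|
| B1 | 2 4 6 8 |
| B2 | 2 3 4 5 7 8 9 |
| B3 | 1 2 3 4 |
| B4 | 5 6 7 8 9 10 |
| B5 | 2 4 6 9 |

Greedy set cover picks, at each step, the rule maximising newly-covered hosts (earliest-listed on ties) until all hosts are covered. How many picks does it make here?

3

Greedy: pick B2 (covers 7 new) → pick B4 (covers 2 new) → pick B3 (covers 1 new). Total picks: 3.
(The true minimum cover uses only 2 rules, so greedy is not optimal here.)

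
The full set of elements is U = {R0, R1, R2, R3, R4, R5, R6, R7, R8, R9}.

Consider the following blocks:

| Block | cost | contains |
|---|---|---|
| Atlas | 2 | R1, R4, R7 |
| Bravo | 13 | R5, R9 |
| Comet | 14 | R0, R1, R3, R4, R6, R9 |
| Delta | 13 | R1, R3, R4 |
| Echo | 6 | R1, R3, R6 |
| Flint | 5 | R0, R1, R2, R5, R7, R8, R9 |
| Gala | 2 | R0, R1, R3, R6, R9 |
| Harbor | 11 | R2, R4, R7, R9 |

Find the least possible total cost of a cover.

Atlas, Flint, Gala together cover every element (Atlas ∪ Flint ∪ Gala = {R0, R1, R2, R3, R4, R5, R6, R7, R8, R9}); total cost 2 + 5 + 2 = 9.
No covering selection has total cost below 9.

9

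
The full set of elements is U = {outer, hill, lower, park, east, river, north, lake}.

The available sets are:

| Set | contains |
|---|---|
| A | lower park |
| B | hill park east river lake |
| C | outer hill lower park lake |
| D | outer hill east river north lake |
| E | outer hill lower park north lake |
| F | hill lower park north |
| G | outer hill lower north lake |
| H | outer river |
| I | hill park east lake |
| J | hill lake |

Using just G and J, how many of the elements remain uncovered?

Union of G, J = {outer, hill, lower, north, lake}.
Not covered: park, east, river — 3 elements.

3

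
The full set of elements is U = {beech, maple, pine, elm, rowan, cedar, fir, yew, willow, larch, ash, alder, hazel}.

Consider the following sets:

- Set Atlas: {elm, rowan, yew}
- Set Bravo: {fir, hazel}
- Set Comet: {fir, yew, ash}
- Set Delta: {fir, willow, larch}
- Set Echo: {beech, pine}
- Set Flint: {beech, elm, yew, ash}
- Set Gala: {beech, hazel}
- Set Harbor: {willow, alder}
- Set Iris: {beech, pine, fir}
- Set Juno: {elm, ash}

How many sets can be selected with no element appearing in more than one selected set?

Atlas, Bravo, Echo, Harbor are pairwise disjoint (Atlas={elm,rowan,yew}; Bravo={fir,hazel}; Echo={beech,pine}; Harbor={willow,alder}).
Every remaining set overlaps one of these, and no 5 of the listed sets are pairwise disjoint, so 4 is the maximum.

4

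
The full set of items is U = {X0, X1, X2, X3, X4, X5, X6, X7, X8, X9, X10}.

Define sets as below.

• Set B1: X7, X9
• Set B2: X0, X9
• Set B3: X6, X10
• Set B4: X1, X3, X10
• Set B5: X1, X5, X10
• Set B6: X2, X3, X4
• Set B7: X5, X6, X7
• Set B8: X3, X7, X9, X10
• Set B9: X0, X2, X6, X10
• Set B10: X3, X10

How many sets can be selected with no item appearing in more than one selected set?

3

B2, B3, B6 are pairwise disjoint (B2={X0,X9}; B3={X6,X10}; B6={X2,X3,X4}).
Every remaining set overlaps one of these, and no 4 of the listed sets are pairwise disjoint, so 3 is the maximum.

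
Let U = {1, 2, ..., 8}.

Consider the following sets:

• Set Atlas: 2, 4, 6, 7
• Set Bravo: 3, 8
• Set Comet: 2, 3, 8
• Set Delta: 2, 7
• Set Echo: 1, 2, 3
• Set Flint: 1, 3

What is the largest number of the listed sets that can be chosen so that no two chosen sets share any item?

Delta, Flint are pairwise disjoint (Delta={2,7}; Flint={1,3}).
Every remaining set overlaps one of these, and no 3 of the listed sets are pairwise disjoint, so 2 is the maximum.

2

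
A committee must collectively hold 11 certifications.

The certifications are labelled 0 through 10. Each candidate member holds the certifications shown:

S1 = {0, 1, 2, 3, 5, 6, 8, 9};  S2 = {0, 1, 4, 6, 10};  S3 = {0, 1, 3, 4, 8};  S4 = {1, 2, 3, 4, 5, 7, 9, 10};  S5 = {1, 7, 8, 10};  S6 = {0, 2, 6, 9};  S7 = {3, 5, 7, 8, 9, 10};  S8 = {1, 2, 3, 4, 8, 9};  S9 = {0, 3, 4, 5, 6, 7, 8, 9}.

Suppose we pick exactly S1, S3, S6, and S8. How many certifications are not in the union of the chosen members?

Union of S1, S3, S6, S8 = {0, 1, 2, 3, 4, 5, 6, 8, 9}.
Not covered: 7, 10 — 2 certifications.

2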